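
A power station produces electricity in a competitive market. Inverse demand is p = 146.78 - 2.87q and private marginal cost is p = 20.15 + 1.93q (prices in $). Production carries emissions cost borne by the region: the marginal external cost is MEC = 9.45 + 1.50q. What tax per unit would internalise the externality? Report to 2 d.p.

tax = $37.35 per unit

Social marginal cost = private MC + MEC = 29.60 + 3.43q.
Set SMC = demand: 29.60 + 3.43q = 146.78 - 2.87q → q* = 18.6000.
The Pigouvian tax equals MEC at q*: 9.45 + 1.50×18.6000 = 37.3500.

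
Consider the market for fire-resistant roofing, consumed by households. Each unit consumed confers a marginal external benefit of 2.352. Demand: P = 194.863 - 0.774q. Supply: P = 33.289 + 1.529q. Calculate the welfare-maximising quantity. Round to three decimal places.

Social marginal benefit = demand + MEB = 197.215 - 0.774q.
Set SMB = MC: 197.215 - 0.774q = 33.289 + 1.529q → q* = 71.1793.

q* = 71.179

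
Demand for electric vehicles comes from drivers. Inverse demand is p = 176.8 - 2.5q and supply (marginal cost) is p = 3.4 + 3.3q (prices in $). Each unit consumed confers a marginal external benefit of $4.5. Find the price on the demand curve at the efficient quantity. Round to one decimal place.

P = $100.1

Social marginal benefit = demand + MEB = 181.3 - 2.5q.
Set SMB = MC: 181.3 - 2.5q = 3.4 + 3.3q → q* = 30.6724.
Consumer price on the demand curve at q*: 176.8 − 2.5×30.6724 = 100.1190.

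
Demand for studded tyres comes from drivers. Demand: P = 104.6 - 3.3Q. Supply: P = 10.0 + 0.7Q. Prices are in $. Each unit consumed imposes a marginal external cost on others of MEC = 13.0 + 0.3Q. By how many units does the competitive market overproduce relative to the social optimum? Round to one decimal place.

Market equilibrium (private): 10.0 + 0.7Q = 104.6 - 3.3Q → Q_m = 23.6500.
Social marginal benefit = demand − MEC = 91.6 - 3.6Q.
Set SMB = MC: 91.6 - 3.6Q = 10.0 + 0.7Q → Q* = 18.9767.
Gap = |23.6500 − 18.9767| = 4.6733.

4.7 units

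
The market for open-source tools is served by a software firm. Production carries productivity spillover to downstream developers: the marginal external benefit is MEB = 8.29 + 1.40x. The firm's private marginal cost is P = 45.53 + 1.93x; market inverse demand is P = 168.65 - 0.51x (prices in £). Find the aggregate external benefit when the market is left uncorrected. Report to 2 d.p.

Market equilibrium (private): 45.53 + 1.93x = 168.65 - 0.51x → x_m = 50.4590.
Total external benefit = ∫₀^{x_m} (8.29 + 1.40x) dx = 8.29×50.4590 + ½×1.40×50.4590² = 2200.5826.

£2200.58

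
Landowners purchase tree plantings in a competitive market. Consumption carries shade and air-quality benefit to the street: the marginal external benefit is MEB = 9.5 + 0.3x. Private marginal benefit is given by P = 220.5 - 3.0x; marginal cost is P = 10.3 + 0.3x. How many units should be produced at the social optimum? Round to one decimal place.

Social marginal benefit = demand + MEB = 230.0 - 2.7x.
Set SMB = MC: 230.0 - 2.7x = 10.3 + 0.3x → x* = 73.2333.

x* = 73.2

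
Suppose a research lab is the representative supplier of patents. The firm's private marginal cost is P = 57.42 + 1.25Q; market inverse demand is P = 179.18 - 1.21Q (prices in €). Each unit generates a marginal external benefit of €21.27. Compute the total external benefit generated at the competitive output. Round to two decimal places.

€1052.78

Market equilibrium (private): 57.42 + 1.25Q = 179.18 - 1.21Q → Q_m = 49.4959.
Total external benefit = MEB × Q_m = 21.27 × 49.4959 = 1052.7778.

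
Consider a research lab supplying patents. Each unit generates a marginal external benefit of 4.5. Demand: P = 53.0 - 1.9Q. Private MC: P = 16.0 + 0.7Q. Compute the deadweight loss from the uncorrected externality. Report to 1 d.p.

Market equilibrium (private): 16.0 + 0.7Q = 53.0 - 1.9Q → Q_m = 14.2308.
Social marginal cost = private MC − MEB = 11.5 + 0.7Q.
Set SMC = demand: 11.5 + 0.7Q = 53.0 - 1.9Q → Q* = 15.9615.
Height of the DWL triangle at Q_m is demand(Q_m) − SMC(Q_m) = MEB(Q_m) = 4.5000.
DWL = ½ × 1.7307 × 4.5000 = 3.8941.

DWL = 3.9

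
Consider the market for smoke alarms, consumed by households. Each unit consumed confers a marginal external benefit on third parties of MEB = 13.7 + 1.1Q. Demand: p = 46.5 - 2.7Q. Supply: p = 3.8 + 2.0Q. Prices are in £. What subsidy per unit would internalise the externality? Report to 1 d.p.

Social marginal benefit = demand + MEB = 60.2 - 1.6Q.
Set SMB = MC: 60.2 - 1.6Q = 3.8 + 2.0Q → Q* = 15.6667.
The Pigouvian subsidy equals MEB at Q*: 13.7 + 1.1×15.6667 = 30.9334.

subsidy = £30.9 per unit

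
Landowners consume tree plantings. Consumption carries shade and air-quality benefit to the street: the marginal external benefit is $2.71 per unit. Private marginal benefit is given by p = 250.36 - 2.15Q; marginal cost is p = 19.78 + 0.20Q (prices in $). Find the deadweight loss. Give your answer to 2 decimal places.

DWL = $1.56

Market equilibrium (private): 19.78 + 0.20Q = 250.36 - 2.15Q → Q_m = 98.1191.
Social marginal benefit = demand + MEB = 253.07 - 2.15Q.
Set SMB = MC: 253.07 - 2.15Q = 19.78 + 0.20Q → Q* = 99.2723.
Between Q* and Q_m the wedge SMB − MC runs linearly from 0 to MEB(Q_m), so the loss is a triangle.
DWL = ½ × 1.1532 × 2.7100 = 1.5626.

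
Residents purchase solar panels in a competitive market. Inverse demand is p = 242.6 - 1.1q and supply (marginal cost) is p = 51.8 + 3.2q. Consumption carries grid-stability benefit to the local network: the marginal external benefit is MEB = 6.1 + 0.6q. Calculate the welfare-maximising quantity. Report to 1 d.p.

Social marginal benefit = demand + MEB = 248.7 - 0.5q.
Set SMB = MC: 248.7 - 0.5q = 51.8 + 3.2q → q* = 53.2162.

q* = 53.2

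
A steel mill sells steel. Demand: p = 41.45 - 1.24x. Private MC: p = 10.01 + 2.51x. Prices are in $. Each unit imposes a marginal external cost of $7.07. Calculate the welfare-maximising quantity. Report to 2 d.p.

Social marginal cost = private MC + MEC = 17.08 + 2.51x.
Set SMC = demand: 17.08 + 2.51x = 41.45 - 1.24x → x* = 6.4987.

x* = 6.50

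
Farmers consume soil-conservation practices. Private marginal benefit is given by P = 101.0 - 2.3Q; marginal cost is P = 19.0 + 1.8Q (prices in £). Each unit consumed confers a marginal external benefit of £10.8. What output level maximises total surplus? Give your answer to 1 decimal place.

Social marginal benefit = demand + MEB = 111.8 - 2.3Q.
Set SMB = MC: 111.8 - 2.3Q = 19.0 + 1.8Q → Q* = 22.6341.

Q* = 22.6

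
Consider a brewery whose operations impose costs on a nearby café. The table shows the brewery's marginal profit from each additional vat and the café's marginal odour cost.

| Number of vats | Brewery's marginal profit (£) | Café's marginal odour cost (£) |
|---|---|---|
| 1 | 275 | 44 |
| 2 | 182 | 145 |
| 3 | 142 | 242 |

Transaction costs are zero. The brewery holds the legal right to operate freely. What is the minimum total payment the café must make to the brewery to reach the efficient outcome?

£142

Left alone the brewery would choose level 3 (marginal profit stays positive).
Efficient level: k* = 2 (marginal profit ≥ marginal odour cost through 2).
The café must at least cover the brewery's forgone profit from cutting 3→2: 142 = 142.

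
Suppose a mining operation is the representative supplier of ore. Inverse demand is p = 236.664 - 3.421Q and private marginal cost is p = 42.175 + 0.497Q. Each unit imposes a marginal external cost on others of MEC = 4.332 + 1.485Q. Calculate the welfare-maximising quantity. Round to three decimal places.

Q* = 35.195

Social marginal cost = private MC + MEC = 46.507 + 1.982Q.
Set SMC = demand: 46.507 + 1.982Q = 236.664 - 3.421Q → Q* = 35.1947.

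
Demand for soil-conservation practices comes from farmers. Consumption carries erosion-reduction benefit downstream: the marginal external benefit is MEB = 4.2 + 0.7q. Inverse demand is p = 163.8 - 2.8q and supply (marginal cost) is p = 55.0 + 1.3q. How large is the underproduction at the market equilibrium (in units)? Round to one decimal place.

Market equilibrium (private): 55.0 + 1.3q = 163.8 - 2.8q → q_m = 26.5366.
Social marginal benefit = demand + MEB = 168.0 - 2.1q.
Set SMB = MC: 168.0 - 2.1q = 55.0 + 1.3q → q* = 33.2353.
Gap = |26.5366 − 33.2353| = 6.6987.

6.7 units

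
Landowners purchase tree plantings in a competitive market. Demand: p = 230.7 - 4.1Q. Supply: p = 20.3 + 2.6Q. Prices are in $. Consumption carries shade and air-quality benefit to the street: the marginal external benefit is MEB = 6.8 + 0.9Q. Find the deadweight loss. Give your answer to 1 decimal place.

DWL = $106.0

Market equilibrium (private): 20.3 + 2.6Q = 230.7 - 4.1Q → Q_m = 31.4030.
Social marginal benefit = demand + MEB = 237.5 - 3.2Q.
Set SMB = MC: 237.5 - 3.2Q = 20.3 + 2.6Q → Q* = 37.4483.
Between Q* and Q_m the wedge SMB − MC runs linearly from 0 to MEB(Q_m), so the loss is a triangle.
DWL = ½ × 6.0453 × 35.0627 = 105.9823.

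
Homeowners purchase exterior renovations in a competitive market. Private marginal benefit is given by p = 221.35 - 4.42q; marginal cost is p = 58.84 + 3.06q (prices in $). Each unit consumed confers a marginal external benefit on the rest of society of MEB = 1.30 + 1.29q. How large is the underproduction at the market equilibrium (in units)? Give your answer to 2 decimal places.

4.74 units

Market equilibrium (private): 58.84 + 3.06q = 221.35 - 4.42q → q_m = 21.7259.
Social marginal benefit = demand + MEB = 222.65 - 3.13q.
Set SMB = MC: 222.65 - 3.13q = 58.84 + 3.06q → q* = 26.4637.
Gap = |21.7259 − 26.4637| = 4.7378.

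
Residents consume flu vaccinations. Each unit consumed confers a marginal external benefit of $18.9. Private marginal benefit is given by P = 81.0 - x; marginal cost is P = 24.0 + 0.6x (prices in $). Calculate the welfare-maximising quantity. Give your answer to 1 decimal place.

x* = 47.4

Social marginal benefit = demand + MEB = 99.9 - x.
Set SMB = MC: 99.9 - x = 24.0 + 0.6x → x* = 47.4375.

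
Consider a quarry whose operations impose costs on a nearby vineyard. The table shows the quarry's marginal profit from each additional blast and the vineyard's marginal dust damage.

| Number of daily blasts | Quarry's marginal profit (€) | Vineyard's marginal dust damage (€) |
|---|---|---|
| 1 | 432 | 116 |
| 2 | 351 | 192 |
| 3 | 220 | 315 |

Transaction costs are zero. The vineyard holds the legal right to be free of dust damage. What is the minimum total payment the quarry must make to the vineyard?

€308

Efficient level: marginal profit ≥ marginal dust damage through level 2, so k* = 2.
With the vineyard holding the right, the quarry must at least compensate total damage at k*: 116 + 192 = 308.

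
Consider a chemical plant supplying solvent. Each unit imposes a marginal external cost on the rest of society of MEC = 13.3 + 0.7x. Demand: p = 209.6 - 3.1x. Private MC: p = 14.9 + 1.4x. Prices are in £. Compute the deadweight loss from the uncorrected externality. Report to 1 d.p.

DWL = £182.7

Market equilibrium (private): 14.9 + 1.4x = 209.6 - 3.1x → x_m = 43.2667.
Social marginal cost = private MC + MEC = 28.2 + 2.1x.
Set SMC = demand: 28.2 + 2.1x = 209.6 - 3.1x → x* = 34.8846.
Between x* and x_m the wedge SMC − demand runs linearly from 0 to MEC(x_m), so the loss is a triangle.
DWL = ½ × 8.3821 × 43.5867 = 182.6740.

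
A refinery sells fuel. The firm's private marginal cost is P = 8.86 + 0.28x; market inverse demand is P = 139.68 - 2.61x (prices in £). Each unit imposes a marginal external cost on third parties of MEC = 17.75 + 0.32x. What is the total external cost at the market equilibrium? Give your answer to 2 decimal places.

£1131.33

Market equilibrium (private): 8.86 + 0.28x = 139.68 - 2.61x → x_m = 45.2664.
Total external cost = ∫₀^{x_m} (17.75 + 0.32x) dx = 17.75×45.2664 + ½×0.32×45.2664² = 1131.3261.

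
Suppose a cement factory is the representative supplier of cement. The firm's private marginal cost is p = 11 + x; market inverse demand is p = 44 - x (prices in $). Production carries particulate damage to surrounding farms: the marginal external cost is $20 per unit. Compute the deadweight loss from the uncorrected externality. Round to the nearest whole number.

DWL = $100

Market equilibrium (private): 11 + x = 44 - x → x_m = 16.5000.
Social marginal cost = private MC + MEC = 31 + x.
Set SMC = demand: 31 + x = 44 - x → x* = 6.5000.
The welfare-loss triangle has base |x_m − x*| and height MEC(x_m) (the vertical gap between SMC and demand is zero at x* and MEC at x_m).
DWL = ½ × 10.0000 × 20.0000 = 100.0000.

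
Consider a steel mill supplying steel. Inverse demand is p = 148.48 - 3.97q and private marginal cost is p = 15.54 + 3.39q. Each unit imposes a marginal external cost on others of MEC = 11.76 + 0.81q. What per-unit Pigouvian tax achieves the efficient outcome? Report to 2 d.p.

tax = 23.77 per unit

Social marginal cost = private MC + MEC = 27.30 + 4.20q.
Set SMC = demand: 27.30 + 4.20q = 148.48 - 3.97q → q* = 14.8323.
The Pigouvian tax equals MEC at q*: 11.76 + 0.81×14.8323 = 23.7742.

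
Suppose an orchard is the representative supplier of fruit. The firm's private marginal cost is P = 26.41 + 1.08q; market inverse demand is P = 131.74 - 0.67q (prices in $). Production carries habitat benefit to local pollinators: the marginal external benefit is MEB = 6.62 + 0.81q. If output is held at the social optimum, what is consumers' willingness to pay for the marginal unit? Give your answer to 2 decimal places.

Social marginal cost = private MC − MEB = 19.79 + 0.27q.
Set SMC = demand: 19.79 + 0.27q = 131.74 - 0.67q → q* = 119.0957.
Consumer price on the demand curve at q*: 131.74 − 0.67×119.0957 = 51.9459.

P = $51.95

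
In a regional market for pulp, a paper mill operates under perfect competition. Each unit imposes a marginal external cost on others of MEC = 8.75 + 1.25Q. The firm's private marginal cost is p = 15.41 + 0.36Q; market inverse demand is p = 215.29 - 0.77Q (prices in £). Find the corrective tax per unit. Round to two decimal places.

Social marginal cost = private MC + MEC = 24.16 + 1.61Q.
Set SMC = demand: 24.16 + 1.61Q = 215.29 - 0.77Q → Q* = 80.3067.
The Pigouvian tax equals MEC at Q*: 8.75 + 1.25×80.3067 = 109.1334.

tax = £109.13 per unit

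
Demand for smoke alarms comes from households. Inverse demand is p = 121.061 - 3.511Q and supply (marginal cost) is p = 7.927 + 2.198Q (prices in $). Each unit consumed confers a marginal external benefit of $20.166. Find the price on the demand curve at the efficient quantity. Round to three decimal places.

P = $39.082

Social marginal benefit = demand + MEB = 141.227 - 3.511Q.
Set SMB = MC: 141.227 - 3.511Q = 7.927 + 2.198Q → Q* = 23.3491.
Consumer price on the demand curve at Q*: 121.061 − 3.511×23.3491 = 39.0823.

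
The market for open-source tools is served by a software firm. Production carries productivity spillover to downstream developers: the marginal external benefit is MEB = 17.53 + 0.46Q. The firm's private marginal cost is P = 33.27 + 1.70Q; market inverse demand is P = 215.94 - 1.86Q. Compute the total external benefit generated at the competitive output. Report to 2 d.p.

Market equilibrium (private): 33.27 + 1.70Q = 215.94 - 1.86Q → Q_m = 51.3118.
Total external benefit = ∫₀^{Q_m} (17.53 + 0.46Q) dQ = 17.53×51.3118 + ½×0.46×51.3118² = 1505.0630.

1505.06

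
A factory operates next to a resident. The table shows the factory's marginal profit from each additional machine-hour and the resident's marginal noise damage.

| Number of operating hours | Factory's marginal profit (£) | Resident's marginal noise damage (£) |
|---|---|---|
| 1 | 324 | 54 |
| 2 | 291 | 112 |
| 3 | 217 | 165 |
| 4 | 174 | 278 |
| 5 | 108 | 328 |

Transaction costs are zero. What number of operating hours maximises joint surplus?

Bargaining reaches the level where marginal profit last exceeds marginal noise damage.
That holds through level 3 (217 ≥ 165) but not at 4 (174 < 278).

3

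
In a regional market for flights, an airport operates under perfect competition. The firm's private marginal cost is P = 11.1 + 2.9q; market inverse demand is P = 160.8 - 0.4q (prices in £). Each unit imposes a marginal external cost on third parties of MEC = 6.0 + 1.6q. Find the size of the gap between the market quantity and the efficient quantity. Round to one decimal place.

Market equilibrium (private): 11.1 + 2.9q = 160.8 - 0.4q → q_m = 45.3636.
Social marginal cost = private MC + MEC = 17.1 + 4.5q.
Set SMC = demand: 17.1 + 4.5q = 160.8 - 0.4q → q* = 29.3265.
Gap = |45.3636 − 29.3265| = 16.0371.

16.0 units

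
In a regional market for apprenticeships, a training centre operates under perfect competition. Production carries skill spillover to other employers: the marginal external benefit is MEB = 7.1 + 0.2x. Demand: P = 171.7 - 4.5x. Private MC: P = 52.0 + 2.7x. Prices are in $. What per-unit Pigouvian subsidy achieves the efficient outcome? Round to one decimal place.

Social marginal cost = private MC − MEB = 44.9 + 2.5x.
Set SMC = demand: 44.9 + 2.5x = 171.7 - 4.5x → x* = 18.1143.
The Pigouvian subsidy equals MEB at x*: 7.1 + 0.2×18.1143 = 10.7229.

subsidy = $10.7 per unit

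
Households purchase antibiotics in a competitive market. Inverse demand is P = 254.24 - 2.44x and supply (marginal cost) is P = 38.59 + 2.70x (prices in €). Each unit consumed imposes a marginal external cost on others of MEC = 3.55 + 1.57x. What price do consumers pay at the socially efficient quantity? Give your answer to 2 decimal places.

P = €177.11

Social marginal benefit = demand − MEC = 250.69 - 4.01x.
Set SMB = MC: 250.69 - 4.01x = 38.59 + 2.70x → x* = 31.6095.
Consumer price on the demand curve at x*: 254.24 − 2.44×31.6095 = 177.1128.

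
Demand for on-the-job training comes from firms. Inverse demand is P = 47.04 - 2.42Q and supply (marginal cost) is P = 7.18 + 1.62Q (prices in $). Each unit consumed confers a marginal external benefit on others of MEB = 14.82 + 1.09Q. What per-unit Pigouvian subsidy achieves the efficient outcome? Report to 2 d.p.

subsidy = $35.02 per unit

Social marginal benefit = demand + MEB = 61.86 - 1.33Q.
Set SMB = MC: 61.86 - 1.33Q = 7.18 + 1.62Q → Q* = 18.5356.
The Pigouvian subsidy equals MEB at Q*: 14.82 + 1.09×18.5356 = 35.0238.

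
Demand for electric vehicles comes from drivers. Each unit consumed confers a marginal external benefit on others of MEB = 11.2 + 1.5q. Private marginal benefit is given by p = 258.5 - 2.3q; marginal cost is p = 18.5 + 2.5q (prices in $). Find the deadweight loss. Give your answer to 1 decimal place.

DWL = $1125.8

Market equilibrium (private): 18.5 + 2.5q = 258.5 - 2.3q → q_m = 50.0000.
Social marginal benefit = demand + MEB = 269.7 - 0.8q.
Set SMB = MC: 269.7 - 0.8q = 18.5 + 2.5q → q* = 76.1212.
The welfare-loss triangle has base |q_m − q*| and height MEB(q_m) (the vertical gap between SMB and MC is zero at q* and MEB at q_m).
DWL = ½ × 26.1212 × 86.2000 = 1125.8237.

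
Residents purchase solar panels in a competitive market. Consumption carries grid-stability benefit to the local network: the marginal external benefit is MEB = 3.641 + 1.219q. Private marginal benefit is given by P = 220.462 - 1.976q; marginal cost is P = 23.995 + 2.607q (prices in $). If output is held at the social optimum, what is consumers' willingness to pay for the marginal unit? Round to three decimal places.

P = $102.919

Social marginal benefit = demand + MEB = 224.103 - 0.757q.
Set SMB = MC: 224.103 - 0.757q = 23.995 + 2.607q → q* = 59.4851.
Consumer price on the demand curve at q*: 220.462 − 1.976×59.4851 = 102.9194.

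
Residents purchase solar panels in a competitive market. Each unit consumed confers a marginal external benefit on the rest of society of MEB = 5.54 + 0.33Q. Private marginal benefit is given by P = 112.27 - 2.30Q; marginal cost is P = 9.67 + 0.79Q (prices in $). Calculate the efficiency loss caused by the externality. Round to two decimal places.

Market equilibrium (private): 9.67 + 0.79Q = 112.27 - 2.30Q → Q_m = 33.2039.
Social marginal benefit = demand + MEB = 117.81 - 1.97Q.
Set SMB = MC: 117.81 - 1.97Q = 9.67 + 0.79Q → Q* = 39.1812.
The welfare-loss triangle has base |Q_m − Q*| and height MEB(Q_m) (the vertical gap between SMB and MC is zero at Q* and MEB at Q_m).
DWL = ½ × 5.9773 × 16.4973 = 49.3047.

DWL = $49.30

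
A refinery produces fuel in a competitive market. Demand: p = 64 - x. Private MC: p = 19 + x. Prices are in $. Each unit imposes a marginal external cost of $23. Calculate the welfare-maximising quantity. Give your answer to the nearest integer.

Social marginal cost = private MC + MEC = 42 + x.
Set SMC = demand: 42 + x = 64 - x → x* = 11.0000.

x* = 11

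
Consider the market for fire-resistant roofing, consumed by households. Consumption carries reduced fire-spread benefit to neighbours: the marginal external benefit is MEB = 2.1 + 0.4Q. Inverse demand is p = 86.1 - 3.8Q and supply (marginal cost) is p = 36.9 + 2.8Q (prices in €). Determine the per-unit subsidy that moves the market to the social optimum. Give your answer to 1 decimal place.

subsidy = €5.4 per unit

Social marginal benefit = demand + MEB = 88.2 - 3.4Q.
Set SMB = MC: 88.2 - 3.4Q = 36.9 + 2.8Q → Q* = 8.2742.
The Pigouvian subsidy equals MEB at Q*: 2.1 + 0.4×8.2742 = 5.4097.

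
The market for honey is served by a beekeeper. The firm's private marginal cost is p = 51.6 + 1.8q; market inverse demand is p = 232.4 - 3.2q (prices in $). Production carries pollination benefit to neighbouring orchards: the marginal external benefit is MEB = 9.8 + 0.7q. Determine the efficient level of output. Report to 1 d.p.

Social marginal cost = private MC − MEB = 41.8 + 1.1q.
Set SMC = demand: 41.8 + 1.1q = 232.4 - 3.2q → q* = 44.3256.

q* = 44.3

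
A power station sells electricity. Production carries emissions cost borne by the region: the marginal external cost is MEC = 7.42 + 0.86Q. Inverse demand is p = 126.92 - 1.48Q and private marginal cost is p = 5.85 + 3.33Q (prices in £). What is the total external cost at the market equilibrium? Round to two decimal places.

£459.19

Market equilibrium (private): 5.85 + 3.33Q = 126.92 - 1.48Q → Q_m = 25.1705.
Total external cost = ∫₀^{Q_m} (7.42 + 0.86Q) dQ = 7.42×25.1705 + ½×0.86×25.1705² = 459.1934.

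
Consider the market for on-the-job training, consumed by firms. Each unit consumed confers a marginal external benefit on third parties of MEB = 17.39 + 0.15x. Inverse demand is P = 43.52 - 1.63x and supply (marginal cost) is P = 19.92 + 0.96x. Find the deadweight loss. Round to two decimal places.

DWL = 72.09

Market equilibrium (private): 19.92 + 0.96x = 43.52 - 1.63x → x_m = 9.1120.
Social marginal benefit = demand + MEB = 60.91 - 1.48x.
Set SMB = MC: 60.91 - 1.48x = 19.92 + 0.96x → x* = 16.7992.
Height of the DWL triangle at x_m is SMB(x_m) − MC(x_m) = MEB(x_m) = 18.7568.
DWL = ½ × 7.6872 × 18.7568 = 72.0936.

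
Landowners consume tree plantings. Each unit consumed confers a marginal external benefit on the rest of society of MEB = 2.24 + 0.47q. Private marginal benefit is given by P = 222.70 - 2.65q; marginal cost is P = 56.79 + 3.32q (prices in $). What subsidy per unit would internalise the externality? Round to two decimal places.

subsidy = $16.61 per unit

Social marginal benefit = demand + MEB = 224.94 - 2.18q.
Set SMB = MC: 224.94 - 2.18q = 56.79 + 3.32q → q* = 30.5727.
The Pigouvian subsidy equals MEB at q*: 2.24 + 0.47×30.5727 = 16.6092.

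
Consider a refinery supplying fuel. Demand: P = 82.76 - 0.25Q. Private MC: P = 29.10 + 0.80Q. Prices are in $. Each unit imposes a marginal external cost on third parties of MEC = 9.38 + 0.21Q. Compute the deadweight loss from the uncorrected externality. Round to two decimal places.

Market equilibrium (private): 29.10 + 0.80Q = 82.76 - 0.25Q → Q_m = 51.1048.
Social marginal cost = private MC + MEC = 38.48 + 1.01Q.
Set SMC = demand: 38.48 + 1.01Q = 82.76 - 0.25Q → Q* = 35.1429.
The welfare-loss triangle has base |Q_m − Q*| and height MEC(Q_m) (the vertical gap between SMC and demand is zero at Q* and MEC at Q_m).
DWL = ½ × 15.9619 × 20.1120 = 160.5129.

DWL = $160.51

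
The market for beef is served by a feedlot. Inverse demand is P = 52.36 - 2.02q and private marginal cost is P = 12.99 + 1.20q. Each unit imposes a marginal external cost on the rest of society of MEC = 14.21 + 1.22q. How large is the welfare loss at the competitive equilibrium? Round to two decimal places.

DWL = 95.54

Market equilibrium (private): 12.99 + 1.20q = 52.36 - 2.02q → q_m = 12.2267.
Social marginal cost = private MC + MEC = 27.20 + 2.42q.
Set SMC = demand: 27.20 + 2.42q = 52.36 - 2.02q → q* = 5.6667.
Between q* and q_m the wedge SMC − demand runs linearly from 0 to MEC(q_m), so the loss is a triangle.
DWL = ½ × 6.5600 × 29.1266 = 95.5352.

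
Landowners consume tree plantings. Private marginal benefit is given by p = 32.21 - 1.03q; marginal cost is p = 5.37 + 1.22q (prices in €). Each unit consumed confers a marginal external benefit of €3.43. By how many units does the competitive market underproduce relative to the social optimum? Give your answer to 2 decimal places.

1.52 units

Market equilibrium (private): 5.37 + 1.22q = 32.21 - 1.03q → q_m = 11.9289.
Social marginal benefit = demand + MEB = 35.64 - 1.03q.
Set SMB = MC: 35.64 - 1.03q = 5.37 + 1.22q → q* = 13.4533.
Gap = |11.9289 − 13.4533| = 1.5244.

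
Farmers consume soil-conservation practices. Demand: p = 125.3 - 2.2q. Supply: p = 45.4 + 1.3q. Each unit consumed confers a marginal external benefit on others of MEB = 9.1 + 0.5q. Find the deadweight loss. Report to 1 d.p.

Market equilibrium (private): 45.4 + 1.3q = 125.3 - 2.2q → q_m = 22.8286.
Social marginal benefit = demand + MEB = 134.4 - 1.7q.
Set SMB = MC: 134.4 - 1.7q = 45.4 + 1.3q → q* = 29.6667.
Between q* and q_m the wedge SMB − MC runs linearly from 0 to MEB(q_m), so the loss is a triangle.
DWL = ½ × 6.8381 × 20.5143 = 70.1394.

DWL = 70.1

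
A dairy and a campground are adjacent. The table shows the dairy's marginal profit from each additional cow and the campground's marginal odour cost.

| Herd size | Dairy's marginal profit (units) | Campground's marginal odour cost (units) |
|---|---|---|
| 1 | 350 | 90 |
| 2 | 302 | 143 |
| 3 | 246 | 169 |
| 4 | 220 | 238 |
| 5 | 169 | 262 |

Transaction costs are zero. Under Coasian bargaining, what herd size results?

Bargaining reaches the level where marginal profit last exceeds marginal odour cost.
That holds through level 3 (246 ≥ 169) but not at 4 (220 < 238).

3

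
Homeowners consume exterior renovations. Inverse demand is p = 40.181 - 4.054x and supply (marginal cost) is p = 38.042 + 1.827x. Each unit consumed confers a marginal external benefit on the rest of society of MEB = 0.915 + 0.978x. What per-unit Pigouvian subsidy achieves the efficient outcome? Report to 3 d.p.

subsidy = 1.524 per unit

Social marginal benefit = demand + MEB = 41.096 - 3.076x.
Set SMB = MC: 41.096 - 3.076x = 38.042 + 1.827x → x* = 0.6229.
The Pigouvian subsidy equals MEB at x*: 0.915 + 0.978×0.6229 = 1.5242.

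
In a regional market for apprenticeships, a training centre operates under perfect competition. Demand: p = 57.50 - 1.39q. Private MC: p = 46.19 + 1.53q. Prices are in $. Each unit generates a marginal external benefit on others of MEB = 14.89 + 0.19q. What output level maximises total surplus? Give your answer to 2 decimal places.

Social marginal cost = private MC − MEB = 31.30 + 1.34q.
Set SMC = demand: 31.30 + 1.34q = 57.50 - 1.39q → q* = 9.5971.

q* = 9.60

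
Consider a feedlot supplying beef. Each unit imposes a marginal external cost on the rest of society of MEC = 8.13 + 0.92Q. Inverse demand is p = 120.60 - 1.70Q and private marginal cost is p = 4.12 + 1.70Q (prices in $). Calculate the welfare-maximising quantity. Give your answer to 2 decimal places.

Social marginal cost = private MC + MEC = 12.25 + 2.62Q.
Set SMC = demand: 12.25 + 2.62Q = 120.60 - 1.70Q → Q* = 25.0810.

Q* = 25.08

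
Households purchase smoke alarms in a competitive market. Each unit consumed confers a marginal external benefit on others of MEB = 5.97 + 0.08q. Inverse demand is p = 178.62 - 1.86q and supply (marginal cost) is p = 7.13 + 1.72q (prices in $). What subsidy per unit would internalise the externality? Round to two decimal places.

subsidy = $10.03 per unit

Social marginal benefit = demand + MEB = 184.59 - 1.78q.
Set SMB = MC: 184.59 - 1.78q = 7.13 + 1.72q → q* = 50.7029.
The Pigouvian subsidy equals MEB at q*: 5.97 + 0.08×50.7029 = 10.0262.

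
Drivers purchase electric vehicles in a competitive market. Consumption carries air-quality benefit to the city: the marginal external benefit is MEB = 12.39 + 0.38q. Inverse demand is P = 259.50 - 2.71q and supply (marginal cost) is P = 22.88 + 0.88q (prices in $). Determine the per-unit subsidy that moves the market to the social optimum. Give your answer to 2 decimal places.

Social marginal benefit = demand + MEB = 271.89 - 2.33q.
Set SMB = MC: 271.89 - 2.33q = 22.88 + 0.88q → q* = 77.5732.
The Pigouvian subsidy equals MEB at q*: 12.39 + 0.38×77.5732 = 41.8678.

subsidy = $41.87 per unit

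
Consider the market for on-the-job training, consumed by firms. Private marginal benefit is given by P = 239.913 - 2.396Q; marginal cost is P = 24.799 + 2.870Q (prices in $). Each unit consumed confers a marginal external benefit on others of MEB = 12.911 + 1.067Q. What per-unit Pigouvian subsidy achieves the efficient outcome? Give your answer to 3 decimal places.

subsidy = $70.854 per unit

Social marginal benefit = demand + MEB = 252.824 - 1.329Q.
Set SMB = MC: 252.824 - 1.329Q = 24.799 + 2.870Q → Q* = 54.3046.
The Pigouvian subsidy equals MEB at Q*: 12.911 + 1.067×54.3046 = 70.8540.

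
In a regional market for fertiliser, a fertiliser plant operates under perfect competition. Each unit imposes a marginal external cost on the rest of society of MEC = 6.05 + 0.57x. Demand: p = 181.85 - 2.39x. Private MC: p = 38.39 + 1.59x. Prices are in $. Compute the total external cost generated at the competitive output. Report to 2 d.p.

$588.36

Market equilibrium (private): 38.39 + 1.59x = 181.85 - 2.39x → x_m = 36.0452.
Total external cost = ∫₀^{x_m} (6.05 + 0.57x) dx = 6.05×36.0452 + ½×0.57×36.0452² = 588.3615.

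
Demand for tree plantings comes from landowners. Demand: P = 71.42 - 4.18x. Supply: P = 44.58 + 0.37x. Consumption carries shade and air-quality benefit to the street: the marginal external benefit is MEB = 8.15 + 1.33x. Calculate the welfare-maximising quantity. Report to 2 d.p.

Social marginal benefit = demand + MEB = 79.57 - 2.85x.
Set SMB = MC: 79.57 - 2.85x = 44.58 + 0.37x → x* = 10.8665.

x* = 10.87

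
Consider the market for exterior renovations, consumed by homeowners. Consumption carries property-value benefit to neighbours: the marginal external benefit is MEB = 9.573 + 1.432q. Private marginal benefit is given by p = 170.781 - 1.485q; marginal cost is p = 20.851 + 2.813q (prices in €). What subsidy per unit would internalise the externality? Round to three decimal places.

Social marginal benefit = demand + MEB = 180.354 - 0.053q.
Set SMB = MC: 180.354 - 0.053q = 20.851 + 2.813q → q* = 55.6535.
The Pigouvian subsidy equals MEB at q*: 9.573 + 1.432×55.6535 = 89.2688.

subsidy = €89.269 per unit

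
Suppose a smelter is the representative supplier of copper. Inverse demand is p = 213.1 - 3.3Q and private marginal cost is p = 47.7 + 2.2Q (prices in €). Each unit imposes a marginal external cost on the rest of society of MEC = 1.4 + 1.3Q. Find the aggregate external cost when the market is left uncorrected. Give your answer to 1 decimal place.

€629.9

Market equilibrium (private): 47.7 + 2.2Q = 213.1 - 3.3Q → Q_m = 30.0727.
Total external cost = ∫₀^{Q_m} (1.4 + 1.3Q) dQ = 1.4×30.0727 + ½×1.3×30.0727² = 629.9405.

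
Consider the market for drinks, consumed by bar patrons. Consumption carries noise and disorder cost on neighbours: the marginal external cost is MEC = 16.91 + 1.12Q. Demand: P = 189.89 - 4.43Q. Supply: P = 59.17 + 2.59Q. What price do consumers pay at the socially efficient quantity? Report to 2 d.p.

Social marginal benefit = demand − MEC = 172.98 - 5.55Q.
Set SMB = MC: 172.98 - 5.55Q = 59.17 + 2.59Q → Q* = 13.9816.
Consumer price on the demand curve at Q*: 189.89 − 4.43×13.9816 = 127.9515.

P = 127.95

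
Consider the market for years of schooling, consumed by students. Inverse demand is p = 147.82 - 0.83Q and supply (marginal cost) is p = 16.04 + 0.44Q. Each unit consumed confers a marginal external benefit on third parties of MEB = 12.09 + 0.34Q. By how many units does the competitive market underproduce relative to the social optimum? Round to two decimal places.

50.94 units

Market equilibrium (private): 16.04 + 0.44Q = 147.82 - 0.83Q → Q_m = 103.7638.
Social marginal benefit = demand + MEB = 159.91 - 0.49Q.
Set SMB = MC: 159.91 - 0.49Q = 16.04 + 0.44Q → Q* = 154.6989.
Gap = |103.7638 − 154.6989| = 50.9351.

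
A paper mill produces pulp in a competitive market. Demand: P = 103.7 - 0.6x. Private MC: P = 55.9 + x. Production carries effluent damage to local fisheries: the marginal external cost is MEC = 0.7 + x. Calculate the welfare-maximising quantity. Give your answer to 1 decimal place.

Social marginal cost = private MC + MEC = 56.6 + 2.0x.
Set SMC = demand: 56.6 + 2.0x = 103.7 - 0.6x → x* = 18.1154.

x* = 18.1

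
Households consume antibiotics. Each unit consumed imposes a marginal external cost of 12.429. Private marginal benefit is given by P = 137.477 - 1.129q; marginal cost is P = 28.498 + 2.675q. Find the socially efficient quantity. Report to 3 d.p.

Social marginal benefit = demand − MEC = 125.048 - 1.129q.
Set SMB = MC: 125.048 - 1.129q = 28.498 + 2.675q → q* = 25.3812.

q* = 25.381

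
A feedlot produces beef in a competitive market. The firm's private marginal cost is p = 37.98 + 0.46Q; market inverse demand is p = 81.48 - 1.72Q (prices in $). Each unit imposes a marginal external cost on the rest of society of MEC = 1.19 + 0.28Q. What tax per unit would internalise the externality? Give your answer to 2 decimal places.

Social marginal cost = private MC + MEC = 39.17 + 0.74Q.
Set SMC = demand: 39.17 + 0.74Q = 81.48 - 1.72Q → Q* = 17.1992.
The Pigouvian tax equals MEC at Q*: 1.19 + 0.28×17.1992 = 6.0058.

tax = $6.01 per unit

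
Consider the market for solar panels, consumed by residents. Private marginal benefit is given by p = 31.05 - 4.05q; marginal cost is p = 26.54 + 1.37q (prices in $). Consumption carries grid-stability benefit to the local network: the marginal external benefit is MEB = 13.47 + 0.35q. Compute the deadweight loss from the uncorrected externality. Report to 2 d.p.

DWL = $18.68

Market equilibrium (private): 26.54 + 1.37q = 31.05 - 4.05q → q_m = 0.8321.
Social marginal benefit = demand + MEB = 44.52 - 3.70q.
Set SMB = MC: 44.52 - 3.70q = 26.54 + 1.37q → q* = 3.5464.
Height of the DWL triangle at q_m is SMB(q_m) − MC(q_m) = MEB(q_m) = 13.7612.
DWL = ½ × 2.7143 × 13.7612 = 18.6760.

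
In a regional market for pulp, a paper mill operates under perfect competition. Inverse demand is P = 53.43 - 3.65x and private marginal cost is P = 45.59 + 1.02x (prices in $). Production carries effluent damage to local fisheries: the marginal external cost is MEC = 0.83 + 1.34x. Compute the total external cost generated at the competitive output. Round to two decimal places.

Market equilibrium (private): 45.59 + 1.02x = 53.43 - 3.65x → x_m = 1.6788.
Total external cost = ∫₀^{x_m} (0.83 + 1.34x) dx = 0.83×1.6788 + ½×1.34×1.6788² = 3.2817.

$3.28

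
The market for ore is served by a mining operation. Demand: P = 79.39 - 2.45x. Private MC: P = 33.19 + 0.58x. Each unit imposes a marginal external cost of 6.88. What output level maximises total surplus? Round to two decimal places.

x* = 12.98

Social marginal cost = private MC + MEC = 40.07 + 0.58x.
Set SMC = demand: 40.07 + 0.58x = 79.39 - 2.45x → x* = 12.9769.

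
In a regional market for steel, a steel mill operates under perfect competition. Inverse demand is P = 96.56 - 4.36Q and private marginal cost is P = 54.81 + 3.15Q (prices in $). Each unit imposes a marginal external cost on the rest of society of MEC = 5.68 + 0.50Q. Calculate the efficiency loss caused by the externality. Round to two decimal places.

DWL = $4.47

Market equilibrium (private): 54.81 + 3.15Q = 96.56 - 4.36Q → Q_m = 5.5593.
Social marginal cost = private MC + MEC = 60.49 + 3.65Q.
Set SMC = demand: 60.49 + 3.65Q = 96.56 - 4.36Q → Q* = 4.5031.
Height of the DWL triangle at Q_m is SMC(Q_m) − demand(Q_m) = MEC(Q_m) = 8.4596.
DWL = ½ × 1.0562 × 8.4596 = 4.4675.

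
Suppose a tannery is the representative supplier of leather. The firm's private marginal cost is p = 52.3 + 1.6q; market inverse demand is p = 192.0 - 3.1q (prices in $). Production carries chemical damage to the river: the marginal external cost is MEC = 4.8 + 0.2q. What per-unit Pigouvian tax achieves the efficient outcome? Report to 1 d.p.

tax = $10.3 per unit

Social marginal cost = private MC + MEC = 57.1 + 1.8q.
Set SMC = demand: 57.1 + 1.8q = 192.0 - 3.1q → q* = 27.5306.
The Pigouvian tax equals MEC at q*: 4.8 + 0.2×27.5306 = 10.3061.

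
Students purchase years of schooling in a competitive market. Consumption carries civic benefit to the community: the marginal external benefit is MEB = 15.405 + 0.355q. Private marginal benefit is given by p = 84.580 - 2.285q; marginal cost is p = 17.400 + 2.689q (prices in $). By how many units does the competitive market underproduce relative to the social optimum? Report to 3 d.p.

Market equilibrium (private): 17.400 + 2.689q = 84.580 - 2.285q → q_m = 13.5062.
Social marginal benefit = demand + MEB = 99.985 - 1.930q.
Set SMB = MC: 99.985 - 1.930q = 17.400 + 2.689q → q* = 17.8794.
Gap = |13.5062 − 17.8794| = 4.3732.

4.373 units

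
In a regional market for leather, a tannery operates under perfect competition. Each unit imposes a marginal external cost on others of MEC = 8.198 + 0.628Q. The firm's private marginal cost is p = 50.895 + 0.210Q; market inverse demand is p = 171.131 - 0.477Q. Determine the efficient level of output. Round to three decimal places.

Q* = 85.200

Social marginal cost = private MC + MEC = 59.093 + 0.838Q.
Set SMC = demand: 59.093 + 0.838Q = 171.131 - 0.477Q → Q* = 85.2000.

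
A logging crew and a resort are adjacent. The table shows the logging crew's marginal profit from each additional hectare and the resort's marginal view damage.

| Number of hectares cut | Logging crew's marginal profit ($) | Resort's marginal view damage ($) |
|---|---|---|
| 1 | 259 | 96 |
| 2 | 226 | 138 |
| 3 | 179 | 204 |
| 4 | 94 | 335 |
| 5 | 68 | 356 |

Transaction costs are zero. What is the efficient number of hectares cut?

2

Bargaining reaches the level where marginal profit last exceeds marginal view damage.
That holds through level 2 (226 ≥ 138) but not at 3 (179 < 204).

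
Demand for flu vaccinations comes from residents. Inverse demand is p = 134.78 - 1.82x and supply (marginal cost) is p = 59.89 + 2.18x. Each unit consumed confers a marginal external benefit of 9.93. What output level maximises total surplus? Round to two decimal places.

Social marginal benefit = demand + MEB = 144.71 - 1.82x.
Set SMB = MC: 144.71 - 1.82x = 59.89 + 2.18x → x* = 21.2050.

x* = 21.21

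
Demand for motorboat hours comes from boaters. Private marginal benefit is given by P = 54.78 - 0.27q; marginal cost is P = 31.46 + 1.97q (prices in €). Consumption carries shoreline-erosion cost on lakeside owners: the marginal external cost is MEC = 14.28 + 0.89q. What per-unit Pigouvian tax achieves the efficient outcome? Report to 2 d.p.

tax = €16.85 per unit

Social marginal benefit = demand − MEC = 40.50 - 1.16q.
Set SMB = MC: 40.50 - 1.16q = 31.46 + 1.97q → q* = 2.8882.
The Pigouvian tax equals MEC at q*: 14.28 + 0.89×2.8882 = 16.8505.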